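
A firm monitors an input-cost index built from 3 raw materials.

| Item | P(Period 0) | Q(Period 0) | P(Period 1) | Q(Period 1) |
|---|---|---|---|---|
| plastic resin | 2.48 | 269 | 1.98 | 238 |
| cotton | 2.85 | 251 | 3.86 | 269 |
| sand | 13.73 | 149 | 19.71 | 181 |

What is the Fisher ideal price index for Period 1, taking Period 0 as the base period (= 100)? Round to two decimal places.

130.80

Laspeyres component (base-period weights):
ΣP(Period 1)Q(Period 0) = 1.98×269 + 3.86×251 + 19.71×149 = 532.62 + 968.86 + 2936.79 = 4438.27
ΣP(Period 0)Q(Period 0) = 2.48×269 + 2.85×251 + 13.73×149 = 667.12 + 715.35 + 2045.77 = 3428.24
L = 4438.27 / 3428.24 × 100 = 129.4621
Paasche component (current-period weights):
ΣP(Period 1)Q(Period 1) = 1.98×238 + 3.86×269 + 19.71×181 = 471.24 + 1038.34 + 3567.51 = 5077.09
ΣP(Period 0)Q(Period 1) = 2.48×238 + 2.85×269 + 13.73×181 = 590.24 + 766.65 + 2485.13 = 3842.02
P = 5077.09 / 3842.02 × 100 = 132.1464
Fisher = √(L × P) = √(129.4621 × 132.1464) = 130.7973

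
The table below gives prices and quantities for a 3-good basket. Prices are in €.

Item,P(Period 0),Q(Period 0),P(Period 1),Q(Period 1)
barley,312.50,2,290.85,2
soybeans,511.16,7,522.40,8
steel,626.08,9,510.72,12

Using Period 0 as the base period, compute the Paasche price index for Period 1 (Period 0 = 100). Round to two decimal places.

89.06

Paasche price index uses current-period quantities as weights.
ΣP(Period 1)·Q(Period 1) = 290.85×2 + 522.40×8 + 510.72×12 = 581.7 + 4179.2 + 6128.64 = 10889.54
ΣP(Period 0)·Q(Period 1) = 312.50×2 + 511.16×8 + 626.08×12 = 625 + 4089.28 + 7512.96 = 12227.24
Index = 10889.54 / 12227.24 × 100 = 89.0597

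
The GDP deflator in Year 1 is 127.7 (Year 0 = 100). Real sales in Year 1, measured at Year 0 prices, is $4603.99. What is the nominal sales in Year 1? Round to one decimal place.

Nominal = Real × (Index/100) = 4603.99 × (127.7/100)
        = 4603.99 × 1.277 = 5879.2952

5879.3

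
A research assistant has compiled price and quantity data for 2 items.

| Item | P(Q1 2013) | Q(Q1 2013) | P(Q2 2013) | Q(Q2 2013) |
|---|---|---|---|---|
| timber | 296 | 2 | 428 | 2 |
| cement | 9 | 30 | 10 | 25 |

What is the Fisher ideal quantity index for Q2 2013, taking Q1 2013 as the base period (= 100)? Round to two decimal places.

Laspeyres component (base-period weights):
ΣP(Q1 2013)Q(Q2 2013) = 296×2 + 9×25 = 592 + 225 = 817
ΣP(Q1 2013)Q(Q1 2013) = 296×2 + 9×30 = 592 + 270 = 862
L = 817 / 862 × 100 = 94.7796
Paasche component (current-period weights):
ΣP(Q2 2013)Q(Q2 2013) = 428×2 + 10×25 = 856 + 250 = 1106
ΣP(Q2 2013)Q(Q1 2013) = 428×2 + 10×30 = 856 + 300 = 1156
P = 1106 / 1156 × 100 = 95.6747
Fisher = √(L × P) = √(94.7796 × 95.6747) = 95.2261

95.23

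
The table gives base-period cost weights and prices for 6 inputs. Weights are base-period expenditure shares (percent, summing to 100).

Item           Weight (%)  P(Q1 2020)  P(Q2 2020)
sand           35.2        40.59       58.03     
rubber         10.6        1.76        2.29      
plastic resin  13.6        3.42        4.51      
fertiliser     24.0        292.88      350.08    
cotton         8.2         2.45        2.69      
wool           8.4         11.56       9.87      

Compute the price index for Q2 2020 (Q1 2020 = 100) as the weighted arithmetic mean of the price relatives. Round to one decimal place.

sand: 35.2 × (58.03/40.59) = 35.2 × 1.429662 = 50.3241
rubber: 10.6 × (2.29/1.76) = 10.6 × 1.301136 = 13.7920
plastic resin: 13.6 × (4.51/3.42) = 13.6 × 1.318713 = 17.9345
fertiliser: 24.0 × (350.08/292.88) = 24.0 × 1.195302 = 28.6872
cotton: 8.2 × (2.69/2.45) = 8.2 × 1.097959 = 9.0033
wool: 8.4 × (9.87/11.56) = 8.4 × 0.853806 = 7.1720
Index = Σ wᵢ·(p₁ᵢ/p₀ᵢ) = 50.3241 + 13.7920 + 17.9345 + 28.6872 + 9.0033 + 7.1720 = 126.9131

126.9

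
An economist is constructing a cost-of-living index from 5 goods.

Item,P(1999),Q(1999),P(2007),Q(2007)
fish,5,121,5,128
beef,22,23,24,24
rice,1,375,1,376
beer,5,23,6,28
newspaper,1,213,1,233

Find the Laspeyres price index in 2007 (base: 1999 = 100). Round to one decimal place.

Laspeyres price index uses base-period quantities as weights.
ΣP(2007)·Q(1999) = 5×121 + 24×23 + 1×375 + 6×23 + 1×213 = 605 + 552 + 375 + 138 + 213 = 1883
ΣP(1999)·Q(1999) = 5×121 + 22×23 + 1×375 + 5×23 + 1×213 = 605 + 506 + 375 + 115 + 213 = 1814
Index = 1883 / 1814 × 100 = 103.8037

103.8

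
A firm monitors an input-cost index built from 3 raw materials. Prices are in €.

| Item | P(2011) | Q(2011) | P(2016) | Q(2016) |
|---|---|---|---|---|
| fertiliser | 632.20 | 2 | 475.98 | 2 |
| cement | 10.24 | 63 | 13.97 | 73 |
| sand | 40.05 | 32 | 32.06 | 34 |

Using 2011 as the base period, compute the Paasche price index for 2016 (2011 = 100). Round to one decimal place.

90.8

Paasche price index uses current-period quantities as weights.
ΣP(2016)·Q(2016) = 475.98×2 + 13.97×73 + 32.06×34 = 951.96 + 1019.81 + 1090.04 = 3061.81
ΣP(2011)·Q(2016) = 632.20×2 + 10.24×73 + 40.05×34 = 1264.4 + 747.52 + 1361.7 = 3373.62
Index = 3061.81 / 3373.62 × 100 = 90.7574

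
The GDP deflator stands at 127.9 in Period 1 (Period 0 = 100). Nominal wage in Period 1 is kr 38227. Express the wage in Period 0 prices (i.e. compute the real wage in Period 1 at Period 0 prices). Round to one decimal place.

29888.2

Real = Nominal ÷ (Index/100) = 38227 ÷ (127.9/100)
     = 38227 ÷ 1.279 = 29888.1939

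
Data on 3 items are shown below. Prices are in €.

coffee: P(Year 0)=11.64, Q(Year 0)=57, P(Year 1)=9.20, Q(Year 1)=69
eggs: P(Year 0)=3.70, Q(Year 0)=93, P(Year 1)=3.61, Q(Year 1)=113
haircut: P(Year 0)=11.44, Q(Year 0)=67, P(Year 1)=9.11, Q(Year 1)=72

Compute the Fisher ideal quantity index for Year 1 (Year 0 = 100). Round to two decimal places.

Laspeyres component (base-period weights):
ΣP(Year 0)Q(Year 1) = 11.64×69 + 3.70×113 + 11.44×72 = 803.16 + 418.1 + 823.68 = 2044.94
ΣP(Year 0)Q(Year 0) = 11.64×57 + 3.70×93 + 11.44×67 = 663.48 + 344.1 + 766.48 = 1774.06
L = 2044.94 / 1774.06 × 100 = 115.2689
Paasche component (current-period weights):
ΣP(Year 1)Q(Year 1) = 9.20×69 + 3.61×113 + 9.11×72 = 634.8 + 407.93 + 655.92 = 1698.65
ΣP(Year 1)Q(Year 0) = 9.20×57 + 3.61×93 + 9.11×67 = 524.4 + 335.73 + 610.37 = 1470.5
P = 1698.65 / 1470.5 × 100 = 115.5151
Fisher = √(L × P) = √(115.2689 × 115.5151) = 115.3920

115.39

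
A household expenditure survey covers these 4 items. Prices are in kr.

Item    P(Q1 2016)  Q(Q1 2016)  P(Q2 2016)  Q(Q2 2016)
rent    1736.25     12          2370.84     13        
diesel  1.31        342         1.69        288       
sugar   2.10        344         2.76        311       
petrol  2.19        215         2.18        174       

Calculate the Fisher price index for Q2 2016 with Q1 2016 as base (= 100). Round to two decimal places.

135.58

Laspeyres component (base-period weights):
ΣP(Q2 2016)Q(Q1 2016) = 2370.84×12 + 1.69×342 + 2.76×344 + 2.18×215 = 28450.08 + 577.98 + 949.44 + 468.7 = 30446.2
ΣP(Q1 2016)Q(Q1 2016) = 1736.25×12 + 1.31×342 + 2.10×344 + 2.19×215 = 20835 + 448.02 + 722.4 + 470.85 = 22476.27
L = 30446.2 / 22476.27 × 100 = 135.4593
Paasche component (current-period weights):
ΣP(Q2 2016)Q(Q2 2016) = 2370.84×13 + 1.69×288 + 2.76×311 + 2.18×174 = 30820.92 + 486.72 + 858.36 + 379.32 = 32545.32
ΣP(Q1 2016)Q(Q2 2016) = 1736.25×13 + 1.31×288 + 2.10×311 + 2.19×174 = 22571.25 + 377.28 + 653.1 + 381.06 = 23982.69
P = 32545.32 / 23982.69 × 100 = 135.7034
Fisher = √(L × P) = √(135.4593 × 135.7034) = 135.5813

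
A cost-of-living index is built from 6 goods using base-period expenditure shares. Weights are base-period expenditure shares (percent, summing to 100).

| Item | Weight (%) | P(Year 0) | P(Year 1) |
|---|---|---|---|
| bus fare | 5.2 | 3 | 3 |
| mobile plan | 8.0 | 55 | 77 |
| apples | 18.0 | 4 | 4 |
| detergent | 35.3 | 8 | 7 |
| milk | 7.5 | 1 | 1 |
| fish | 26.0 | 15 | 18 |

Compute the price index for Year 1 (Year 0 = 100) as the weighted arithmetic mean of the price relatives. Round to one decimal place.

bus fare: 5.2 × (3/3) = 5.2 × 1.000000 = 5.2000
mobile plan: 8.0 × (77/55) = 8.0 × 1.400000 = 11.2000
apples: 18.0 × (4/4) = 18.0 × 1.000000 = 18.0000
detergent: 35.3 × (7/8) = 35.3 × 0.875000 = 30.8875
milk: 7.5 × (1/1) = 7.5 × 1.000000 = 7.5000
fish: 26.0 × (18/15) = 26.0 × 1.200000 = 31.2000
Index = Σ wᵢ·(p₁ᵢ/p₀ᵢ) = 5.2000 + 11.2000 + 18.0000 + 30.8875 + 7.5000 + 31.2000 = 103.9875

104.0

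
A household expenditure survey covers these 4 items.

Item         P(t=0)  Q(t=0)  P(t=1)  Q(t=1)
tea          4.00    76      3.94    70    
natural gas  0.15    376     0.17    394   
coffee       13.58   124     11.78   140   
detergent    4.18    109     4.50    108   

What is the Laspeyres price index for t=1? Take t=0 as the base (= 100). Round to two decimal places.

92.59

Laspeyres price index uses base-period quantities as weights.
ΣP(t=1)·Q(t=0) = 3.94×76 + 0.17×376 + 11.78×124 + 4.50×109 = 299.44 + 63.92 + 1460.72 + 490.5 = 2314.58
ΣP(t=0)·Q(t=0) = 4.00×76 + 0.15×376 + 13.58×124 + 4.18×109 = 304 + 56.4 + 1683.92 + 455.62 = 2499.94
Index = 2314.58 / 2499.94 × 100 = 92.5854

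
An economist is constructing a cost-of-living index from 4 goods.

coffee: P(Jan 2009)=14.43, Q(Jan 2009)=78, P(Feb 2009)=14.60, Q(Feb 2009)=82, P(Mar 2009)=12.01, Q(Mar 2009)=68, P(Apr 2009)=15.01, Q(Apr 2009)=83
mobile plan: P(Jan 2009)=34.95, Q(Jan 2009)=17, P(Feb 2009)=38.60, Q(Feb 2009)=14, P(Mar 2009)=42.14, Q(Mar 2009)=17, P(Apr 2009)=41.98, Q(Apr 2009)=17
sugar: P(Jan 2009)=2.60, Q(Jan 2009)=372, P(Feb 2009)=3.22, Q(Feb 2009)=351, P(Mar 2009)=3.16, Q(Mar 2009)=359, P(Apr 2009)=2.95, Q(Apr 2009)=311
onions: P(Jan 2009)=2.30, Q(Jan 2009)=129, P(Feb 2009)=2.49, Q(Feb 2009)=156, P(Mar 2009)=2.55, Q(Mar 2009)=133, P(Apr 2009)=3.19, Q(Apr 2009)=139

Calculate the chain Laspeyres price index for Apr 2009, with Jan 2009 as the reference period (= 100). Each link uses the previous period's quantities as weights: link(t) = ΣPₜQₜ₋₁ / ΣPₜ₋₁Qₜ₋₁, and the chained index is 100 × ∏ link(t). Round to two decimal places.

Link Jan 2009→Feb 2009:
ΣP(Feb 2009)Q(Jan 2009) = 14.60×78 + 38.60×17 + 3.22×372 + 2.49×129 = 1138.8 + 656.2 + 1197.84 + 321.21 = 3314.05
ΣP(Jan 2009)Q(Jan 2009) = 14.43×78 + 34.95×17 + 2.60×372 + 2.30×129 = 1125.54 + 594.15 + 967.2 + 296.7 = 2983.59
link = 3314.05/2983.59 = 1.110759
Link Feb 2009→Mar 2009:
ΣP(Mar 2009)Q(Feb 2009) = 12.01×82 + 42.14×14 + 3.16×351 + 2.55×156 = 984.82 + 589.96 + 1109.16 + 397.8 = 3081.74
ΣP(Feb 2009)Q(Feb 2009) = 14.60×82 + 38.60×14 + 3.22×351 + 2.49×156 = 1197.2 + 540.4 + 1130.22 + 388.44 = 3256.26
link = 3081.74/3256.26 = 0.946405
Link Mar 2009→Apr 2009:
ΣP(Apr 2009)Q(Mar 2009) = 15.01×68 + 41.98×17 + 2.95×359 + 3.19×133 = 1020.68 + 713.66 + 1059.05 + 424.27 = 3217.66
ΣP(Mar 2009)Q(Mar 2009) = 12.01×68 + 42.14×17 + 3.16×359 + 2.55×133 = 816.68 + 716.38 + 1134.44 + 339.15 = 3006.65
link = 3217.66/3006.65 = 1.070181
Chained index = 100 × 1.110759 × 0.946405 × 1.070181 = 112.5004

112.50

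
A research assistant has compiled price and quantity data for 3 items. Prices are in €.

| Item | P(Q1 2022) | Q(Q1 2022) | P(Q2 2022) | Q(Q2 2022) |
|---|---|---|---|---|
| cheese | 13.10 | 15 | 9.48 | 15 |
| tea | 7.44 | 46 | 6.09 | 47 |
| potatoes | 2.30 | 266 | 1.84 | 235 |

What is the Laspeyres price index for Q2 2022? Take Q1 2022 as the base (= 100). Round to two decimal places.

79.25

Laspeyres price index uses base-period quantities as weights.
ΣP(Q2 2022)·Q(Q1 2022) = 9.48×15 + 6.09×46 + 1.84×266 = 142.2 + 280.14 + 489.44 = 911.78
ΣP(Q1 2022)·Q(Q1 2022) = 13.10×15 + 7.44×46 + 2.30×266 = 196.5 + 342.24 + 611.8 = 1150.54
Index = 911.78 / 1150.54 × 100 = 79.2480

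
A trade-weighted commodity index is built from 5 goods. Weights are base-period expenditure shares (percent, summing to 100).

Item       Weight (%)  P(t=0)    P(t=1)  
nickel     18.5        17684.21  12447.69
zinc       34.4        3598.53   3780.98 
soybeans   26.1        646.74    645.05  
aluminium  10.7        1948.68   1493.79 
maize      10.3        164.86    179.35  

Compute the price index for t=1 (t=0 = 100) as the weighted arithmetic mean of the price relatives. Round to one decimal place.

nickel: 18.5 × (12447.69/17684.21) = 18.5 × 0.703887 = 13.0219
zinc: 34.4 × (3780.98/3598.53) = 34.4 × 1.050701 = 36.1441
soybeans: 26.1 × (645.05/646.74) = 26.1 × 0.997387 = 26.0318
aluminium: 10.7 × (1493.79/1948.68) = 10.7 × 0.766565 = 8.2022
maize: 10.3 × (179.35/164.86) = 10.3 × 1.087893 = 11.2053
Index = Σ wᵢ·(p₁ᵢ/p₀ᵢ) = 13.0219 + 36.1441 + 26.0318 + 8.2022 + 11.2053 = 94.6054

94.6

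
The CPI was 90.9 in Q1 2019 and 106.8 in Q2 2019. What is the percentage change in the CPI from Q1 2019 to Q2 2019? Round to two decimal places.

17.49%

Change = (106.8 − 90.9) / 90.9 × 100
       = 15.9 / 90.9 × 100 = 17.4917%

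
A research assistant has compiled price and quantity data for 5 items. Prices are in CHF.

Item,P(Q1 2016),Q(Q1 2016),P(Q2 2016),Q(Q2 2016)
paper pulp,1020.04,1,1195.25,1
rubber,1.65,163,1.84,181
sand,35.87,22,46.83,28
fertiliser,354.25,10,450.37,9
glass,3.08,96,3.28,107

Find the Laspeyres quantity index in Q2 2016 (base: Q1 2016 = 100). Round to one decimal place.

Laspeyres quantity index uses base-period prices as weights.
ΣP(Q1 2016)·Q(Q2 2016) = 1020.04×1 + 1.65×181 + 35.87×28 + 354.25×9 + 3.08×107 = 1020.04 + 298.65 + 1004.36 + 3188.25 + 329.56 = 5840.86
ΣP(Q1 2016)·Q(Q1 2016) = 1020.04×1 + 1.65×163 + 35.87×22 + 354.25×10 + 3.08×96 = 1020.04 + 268.95 + 789.14 + 3542.5 + 295.68 = 5916.31
Index = 5840.86 / 5916.31 × 100 = 98.7247

98.7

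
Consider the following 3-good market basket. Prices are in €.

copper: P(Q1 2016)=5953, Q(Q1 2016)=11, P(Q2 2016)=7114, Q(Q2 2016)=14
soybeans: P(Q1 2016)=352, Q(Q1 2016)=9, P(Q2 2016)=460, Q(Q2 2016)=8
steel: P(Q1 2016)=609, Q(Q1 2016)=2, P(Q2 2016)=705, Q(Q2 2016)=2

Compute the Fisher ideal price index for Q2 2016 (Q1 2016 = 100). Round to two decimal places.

119.88

Laspeyres component (base-period weights):
ΣP(Q2 2016)Q(Q1 2016) = 7114×11 + 460×9 + 705×2 = 78254 + 4140 + 1410 = 83804
ΣP(Q1 2016)Q(Q1 2016) = 5953×11 + 352×9 + 609×2 = 65483 + 3168 + 1218 = 69869
L = 83804 / 69869 × 100 = 119.9445
Paasche component (current-period weights):
ΣP(Q2 2016)Q(Q2 2016) = 7114×14 + 460×8 + 705×2 = 99596 + 3680 + 1410 = 104686
ΣP(Q1 2016)Q(Q2 2016) = 5953×14 + 352×8 + 609×2 = 83342 + 2816 + 1218 = 87376
P = 104686 / 87376 × 100 = 119.8109
Fisher = √(L × P) = √(119.9445 × 119.8109) = 119.8777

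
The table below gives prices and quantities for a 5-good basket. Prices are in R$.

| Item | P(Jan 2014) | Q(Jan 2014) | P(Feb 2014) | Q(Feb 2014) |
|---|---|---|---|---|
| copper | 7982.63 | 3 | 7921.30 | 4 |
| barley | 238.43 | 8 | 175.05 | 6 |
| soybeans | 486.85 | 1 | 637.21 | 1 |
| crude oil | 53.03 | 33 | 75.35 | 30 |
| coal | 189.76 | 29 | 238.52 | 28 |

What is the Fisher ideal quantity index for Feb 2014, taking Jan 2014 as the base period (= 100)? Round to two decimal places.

120.74

Laspeyres component (base-period weights):
ΣP(Jan 2014)Q(Feb 2014) = 7982.63×4 + 238.43×6 + 486.85×1 + 53.03×30 + 189.76×28 = 31930.52 + 1430.58 + 486.85 + 1590.9 + 5313.28 = 40752.13
ΣP(Jan 2014)Q(Jan 2014) = 7982.63×3 + 238.43×8 + 486.85×1 + 53.03×33 + 189.76×29 = 23947.89 + 1907.44 + 486.85 + 1749.99 + 5503.04 = 33595.21
L = 40752.13 / 33595.21 × 100 = 121.3034
Paasche component (current-period weights):
ΣP(Feb 2014)Q(Feb 2014) = 7921.30×4 + 175.05×6 + 637.21×1 + 75.35×30 + 238.52×28 = 31685.2 + 1050.3 + 637.21 + 2260.5 + 6678.56 = 42311.77
ΣP(Feb 2014)Q(Jan 2014) = 7921.30×3 + 175.05×8 + 637.21×1 + 75.35×33 + 238.52×29 = 23763.9 + 1400.4 + 637.21 + 2486.55 + 6917.08 = 35205.14
P = 42311.77 / 35205.14 × 100 = 120.1863
Fisher = √(L × P) = √(121.3034 × 120.1863) = 120.7436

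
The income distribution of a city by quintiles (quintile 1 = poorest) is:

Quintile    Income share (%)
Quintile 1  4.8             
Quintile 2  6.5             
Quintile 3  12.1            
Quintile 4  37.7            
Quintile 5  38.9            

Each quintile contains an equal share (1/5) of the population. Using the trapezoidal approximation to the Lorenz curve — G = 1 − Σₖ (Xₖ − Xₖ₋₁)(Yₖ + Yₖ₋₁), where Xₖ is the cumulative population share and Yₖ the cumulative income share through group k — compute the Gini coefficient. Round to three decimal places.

0.398

Cumulative income shares Yₖ: 0.0480, 0.1130, 0.2340, 0.6110, 1.0000
Σ (Xₖ−Xₖ₋₁)(Yₖ+Yₖ₋₁) = (1/5)(0.0480+0.0000) + (1/5)(0.1130+0.0480) + (1/5)(0.2340+0.1130) + (1/5)(0.6110+0.2340) + (1/5)(1.0000+0.6110)
  = 0.0096 + 0.0322 + 0.0694 + 0.1690 + 0.3222 = 0.6024
G = 1 − 0.6024 = 0.3976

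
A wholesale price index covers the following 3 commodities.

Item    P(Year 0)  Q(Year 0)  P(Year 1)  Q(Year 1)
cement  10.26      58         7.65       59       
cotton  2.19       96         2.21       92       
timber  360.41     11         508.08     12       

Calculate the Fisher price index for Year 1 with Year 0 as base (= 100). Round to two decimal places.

Laspeyres component (base-period weights):
ΣP(Year 1)Q(Year 0) = 7.65×58 + 2.21×96 + 508.08×11 = 443.7 + 212.16 + 5588.88 = 6244.74
ΣP(Year 0)Q(Year 0) = 10.26×58 + 2.19×96 + 360.41×11 = 595.08 + 210.24 + 3964.51 = 4769.83
L = 6244.74 / 4769.83 × 100 = 130.9216
Paasche component (current-period weights):
ΣP(Year 1)Q(Year 1) = 7.65×59 + 2.21×92 + 508.08×12 = 451.35 + 203.32 + 6096.96 = 6751.63
ΣP(Year 0)Q(Year 1) = 10.26×59 + 2.19×92 + 360.41×12 = 605.34 + 201.48 + 4324.92 = 5131.74
P = 6751.63 / 5131.74 × 100 = 131.5661
Fisher = √(L × P) = √(130.9216 × 131.5661) = 131.2435

131.24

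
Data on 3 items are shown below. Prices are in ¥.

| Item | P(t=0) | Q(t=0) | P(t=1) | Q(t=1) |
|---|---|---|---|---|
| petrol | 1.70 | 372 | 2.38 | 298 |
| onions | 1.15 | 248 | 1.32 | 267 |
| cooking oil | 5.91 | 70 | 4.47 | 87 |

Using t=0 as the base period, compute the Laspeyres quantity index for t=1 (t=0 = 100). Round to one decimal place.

Laspeyres quantity index uses base-period prices as weights.
ΣP(t=0)·Q(t=1) = 1.70×298 + 1.15×267 + 5.91×87 = 506.6 + 307.05 + 514.17 = 1327.82
ΣP(t=0)·Q(t=0) = 1.70×372 + 1.15×248 + 5.91×70 = 632.4 + 285.2 + 413.7 = 1331.3
Index = 1327.82 / 1331.3 × 100 = 99.7386

99.7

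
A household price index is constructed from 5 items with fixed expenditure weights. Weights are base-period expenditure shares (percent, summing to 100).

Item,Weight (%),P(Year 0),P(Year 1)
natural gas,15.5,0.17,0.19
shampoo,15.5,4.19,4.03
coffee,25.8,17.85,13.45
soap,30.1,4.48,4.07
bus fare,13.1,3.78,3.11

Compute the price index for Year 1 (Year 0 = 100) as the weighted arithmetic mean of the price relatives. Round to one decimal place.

89.8

natural gas: 15.5 × (0.19/0.17) = 15.5 × 1.117647 = 17.3235
shampoo: 15.5 × (4.03/4.19) = 15.5 × 0.961814 = 14.9081
coffee: 25.8 × (13.45/17.85) = 25.8 × 0.753501 = 19.4403
soap: 30.1 × (4.07/4.48) = 30.1 × 0.908482 = 27.3453
bus fare: 13.1 × (3.11/3.78) = 13.1 × 0.822751 = 10.7780
Index = Σ wᵢ·(p₁ᵢ/p₀ᵢ) = 17.3235 + 14.9081 + 19.4403 + 27.3453 + 10.7780 = 89.7953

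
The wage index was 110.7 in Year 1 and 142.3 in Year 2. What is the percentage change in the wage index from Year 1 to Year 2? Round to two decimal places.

Change = (142.3 − 110.7) / 110.7 × 100
       = 31.6 / 110.7 × 100 = 28.5456%

28.55%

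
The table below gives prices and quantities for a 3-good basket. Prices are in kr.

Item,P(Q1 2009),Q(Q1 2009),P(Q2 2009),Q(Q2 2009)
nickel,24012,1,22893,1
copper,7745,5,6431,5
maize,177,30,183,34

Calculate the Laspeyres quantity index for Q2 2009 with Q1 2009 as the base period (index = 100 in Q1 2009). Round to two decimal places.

101.04

Laspeyres quantity index uses base-period prices as weights.
ΣP(Q1 2009)·Q(Q2 2009) = 24012×1 + 7745×5 + 177×34 = 24012 + 38725 + 6018 = 68755
ΣP(Q1 2009)·Q(Q1 2009) = 24012×1 + 7745×5 + 177×30 = 24012 + 38725 + 5310 = 68047
Index = 68755 / 68047 × 100 = 101.0405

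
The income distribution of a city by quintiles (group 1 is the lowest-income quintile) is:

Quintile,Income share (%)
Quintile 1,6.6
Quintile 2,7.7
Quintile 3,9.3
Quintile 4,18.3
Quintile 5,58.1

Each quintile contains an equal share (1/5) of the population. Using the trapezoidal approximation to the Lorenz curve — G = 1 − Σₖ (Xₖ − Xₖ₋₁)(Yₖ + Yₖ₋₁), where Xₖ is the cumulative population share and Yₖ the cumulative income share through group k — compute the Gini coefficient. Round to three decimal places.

0.454

Cumulative income shares Yₖ: 0.0660, 0.1430, 0.2360, 0.4190, 1.0000
Σ (Xₖ−Xₖ₋₁)(Yₖ+Yₖ₋₁) = (1/5)(0.0660+0.0000) + (1/5)(0.1430+0.0660) + (1/5)(0.2360+0.1430) + (1/5)(0.4190+0.2360) + (1/5)(1.0000+0.4190)
  = 0.0132 + 0.0418 + 0.0758 + 0.1310 + 0.2838 = 0.5456
G = 1 − 0.5456 = 0.4544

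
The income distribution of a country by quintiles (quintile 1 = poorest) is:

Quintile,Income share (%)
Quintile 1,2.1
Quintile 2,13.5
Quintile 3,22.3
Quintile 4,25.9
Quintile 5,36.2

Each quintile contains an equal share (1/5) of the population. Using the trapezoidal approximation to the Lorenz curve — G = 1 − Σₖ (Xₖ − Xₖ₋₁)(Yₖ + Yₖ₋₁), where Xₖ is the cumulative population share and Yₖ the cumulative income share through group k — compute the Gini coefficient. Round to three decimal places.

Cumulative income shares Yₖ: 0.0210, 0.1560, 0.3790, 0.6380, 1.0000
Σ (Xₖ−Xₖ₋₁)(Yₖ+Yₖ₋₁) = (1/5)(0.0210+0.0000) + (1/5)(0.1560+0.0210) + (1/5)(0.3790+0.1560) + (1/5)(0.6380+0.3790) + (1/5)(1.0000+0.6380)
  = 0.0042 + 0.0354 + 0.1070 + 0.2034 + 0.3276 = 0.6776
G = 1 − 0.6776 = 0.3224

0.322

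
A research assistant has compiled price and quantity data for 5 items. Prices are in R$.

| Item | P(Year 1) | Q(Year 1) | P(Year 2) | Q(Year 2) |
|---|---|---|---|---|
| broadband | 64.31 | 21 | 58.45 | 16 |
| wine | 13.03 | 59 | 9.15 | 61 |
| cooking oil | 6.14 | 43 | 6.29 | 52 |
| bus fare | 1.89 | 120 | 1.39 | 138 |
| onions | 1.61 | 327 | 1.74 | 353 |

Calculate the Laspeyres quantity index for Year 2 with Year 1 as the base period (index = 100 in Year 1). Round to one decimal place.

94.8

Laspeyres quantity index uses base-period prices as weights.
ΣP(Year 1)·Q(Year 2) = 64.31×16 + 13.03×61 + 6.14×52 + 1.89×138 + 1.61×353 = 1028.96 + 794.83 + 319.28 + 260.82 + 568.33 = 2972.22
ΣP(Year 1)·Q(Year 1) = 64.31×21 + 13.03×59 + 6.14×43 + 1.89×120 + 1.61×327 = 1350.51 + 768.77 + 264.02 + 226.8 + 526.47 = 3136.57
Index = 2972.22 / 3136.57 × 100 = 94.7602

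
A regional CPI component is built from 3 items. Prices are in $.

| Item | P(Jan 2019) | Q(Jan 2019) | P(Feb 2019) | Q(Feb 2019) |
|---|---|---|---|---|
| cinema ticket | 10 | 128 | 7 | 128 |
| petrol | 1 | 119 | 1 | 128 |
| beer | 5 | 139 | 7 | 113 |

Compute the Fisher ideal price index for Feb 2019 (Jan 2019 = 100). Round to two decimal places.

Laspeyres component (base-period weights):
ΣP(Feb 2019)Q(Jan 2019) = 7×128 + 1×119 + 7×139 = 896 + 119 + 973 = 1988
ΣP(Jan 2019)Q(Jan 2019) = 10×128 + 1×119 + 5×139 = 1280 + 119 + 695 = 2094
L = 1988 / 2094 × 100 = 94.9379
Paasche component (current-period weights):
ΣP(Feb 2019)Q(Feb 2019) = 7×128 + 1×128 + 7×113 = 896 + 128 + 791 = 1815
ΣP(Jan 2019)Q(Feb 2019) = 10×128 + 1×128 + 5×113 = 1280 + 128 + 565 = 1973
P = 1815 / 1973 × 100 = 91.9919
Fisher = √(L × P) = √(94.9379 × 91.9919) = 93.4533

93.45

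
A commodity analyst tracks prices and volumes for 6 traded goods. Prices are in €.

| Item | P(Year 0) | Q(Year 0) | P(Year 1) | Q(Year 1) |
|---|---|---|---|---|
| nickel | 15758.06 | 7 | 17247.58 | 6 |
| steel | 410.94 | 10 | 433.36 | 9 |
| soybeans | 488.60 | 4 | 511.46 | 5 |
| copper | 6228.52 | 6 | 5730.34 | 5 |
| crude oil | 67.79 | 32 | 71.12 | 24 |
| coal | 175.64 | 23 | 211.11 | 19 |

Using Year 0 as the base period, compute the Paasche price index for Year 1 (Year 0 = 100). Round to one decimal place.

105.5

Paasche price index uses current-period quantities as weights.
ΣP(Year 1)·Q(Year 1) = 17247.58×6 + 433.36×9 + 511.46×5 + 5730.34×5 + 71.12×24 + 211.11×19 = 103485.48 + 3900.24 + 2557.3 + 28651.7 + 1706.88 + 4011.09 = 144312.69
ΣP(Year 0)·Q(Year 1) = 15758.06×6 + 410.94×9 + 488.60×5 + 6228.52×5 + 67.79×24 + 175.64×19 = 94548.36 + 3698.46 + 2443 + 31142.6 + 1626.96 + 3337.16 = 136796.54
Index = 144312.69 / 136796.54 × 100 = 105.4944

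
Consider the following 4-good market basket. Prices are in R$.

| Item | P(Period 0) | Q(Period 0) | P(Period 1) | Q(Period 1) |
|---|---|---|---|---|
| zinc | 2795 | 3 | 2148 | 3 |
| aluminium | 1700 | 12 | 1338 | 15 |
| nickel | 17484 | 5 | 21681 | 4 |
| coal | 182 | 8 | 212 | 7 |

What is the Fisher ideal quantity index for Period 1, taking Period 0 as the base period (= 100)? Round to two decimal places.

Laspeyres component (base-period weights):
ΣP(Period 0)Q(Period 1) = 2795×3 + 1700×15 + 17484×4 + 182×7 = 8385 + 25500 + 69936 + 1274 = 105095
ΣP(Period 0)Q(Period 0) = 2795×3 + 1700×12 + 17484×5 + 182×8 = 8385 + 20400 + 87420 + 1456 = 117661
L = 105095 / 117661 × 100 = 89.3202
Paasche component (current-period weights):
ΣP(Period 1)Q(Period 1) = 2148×3 + 1338×15 + 21681×4 + 212×7 = 6444 + 20070 + 86724 + 1484 = 114722
ΣP(Period 1)Q(Period 0) = 2148×3 + 1338×12 + 21681×5 + 212×8 = 6444 + 16056 + 108405 + 1696 = 132601
P = 114722 / 132601 × 100 = 86.5167
Fisher = √(L × P) = √(89.3202 × 86.5167) = 87.9073

87.91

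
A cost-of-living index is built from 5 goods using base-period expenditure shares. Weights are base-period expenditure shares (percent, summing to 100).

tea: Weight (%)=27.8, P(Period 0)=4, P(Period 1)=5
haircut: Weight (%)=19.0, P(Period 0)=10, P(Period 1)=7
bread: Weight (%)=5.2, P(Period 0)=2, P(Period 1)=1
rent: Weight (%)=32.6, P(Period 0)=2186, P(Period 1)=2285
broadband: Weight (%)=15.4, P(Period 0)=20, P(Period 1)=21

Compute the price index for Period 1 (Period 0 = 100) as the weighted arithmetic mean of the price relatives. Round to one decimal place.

100.9

tea: 27.8 × (5/4) = 27.8 × 1.250000 = 34.7500
haircut: 19.0 × (7/10) = 19.0 × 0.700000 = 13.3000
bread: 5.2 × (1/2) = 5.2 × 0.500000 = 2.6000
rent: 32.6 × (2285/2186) = 32.6 × 1.045288 = 34.0764
broadband: 15.4 × (21/20) = 15.4 × 1.050000 = 16.1700
Index = Σ wᵢ·(p₁ᵢ/p₀ᵢ) = 34.7500 + 13.3000 + 2.6000 + 34.0764 + 16.1700 = 100.8964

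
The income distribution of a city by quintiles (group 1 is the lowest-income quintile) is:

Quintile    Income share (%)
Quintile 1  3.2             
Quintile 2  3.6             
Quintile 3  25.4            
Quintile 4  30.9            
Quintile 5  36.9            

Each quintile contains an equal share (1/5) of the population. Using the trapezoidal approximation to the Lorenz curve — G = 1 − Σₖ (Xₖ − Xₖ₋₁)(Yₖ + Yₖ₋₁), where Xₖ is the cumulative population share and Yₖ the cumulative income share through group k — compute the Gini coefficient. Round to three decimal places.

Cumulative income shares Yₖ: 0.0320, 0.0680, 0.3220, 0.6310, 1.0000
Σ (Xₖ−Xₖ₋₁)(Yₖ+Yₖ₋₁) = (1/5)(0.0320+0.0000) + (1/5)(0.0680+0.0320) + (1/5)(0.3220+0.0680) + (1/5)(0.6310+0.3220) + (1/5)(1.0000+0.6310)
  = 0.0064 + 0.0200 + 0.0780 + 0.1906 + 0.3262 = 0.6212
G = 1 − 0.6212 = 0.3788

0.379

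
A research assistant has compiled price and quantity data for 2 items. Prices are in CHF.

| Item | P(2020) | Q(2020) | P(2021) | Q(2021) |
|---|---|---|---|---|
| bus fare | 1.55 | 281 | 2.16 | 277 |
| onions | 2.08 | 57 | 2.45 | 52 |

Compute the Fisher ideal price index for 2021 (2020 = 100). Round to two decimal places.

Laspeyres component (base-period weights):
ΣP(2021)Q(2020) = 2.16×281 + 2.45×57 = 606.96 + 139.65 = 746.61
ΣP(2020)Q(2020) = 1.55×281 + 2.08×57 = 435.55 + 118.56 = 554.11
L = 746.61 / 554.11 × 100 = 134.7404
Paasche component (current-period weights):
ΣP(2021)Q(2021) = 2.16×277 + 2.45×52 = 598.32 + 127.4 = 725.72
ΣP(2020)Q(2021) = 1.55×277 + 2.08×52 = 429.35 + 108.16 = 537.51
P = 725.72 / 537.51 × 100 = 135.0152
Fisher = √(L × P) = √(134.7404 × 135.0152) = 134.8777

134.88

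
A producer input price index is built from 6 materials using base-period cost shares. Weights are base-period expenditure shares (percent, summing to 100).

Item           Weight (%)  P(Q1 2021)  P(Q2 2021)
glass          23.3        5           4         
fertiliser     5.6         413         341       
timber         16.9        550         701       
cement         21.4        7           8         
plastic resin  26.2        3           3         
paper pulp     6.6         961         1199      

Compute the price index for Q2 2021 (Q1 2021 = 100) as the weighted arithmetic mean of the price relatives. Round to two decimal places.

103.70

glass: 23.3 × (4/5) = 23.3 × 0.800000 = 18.6400
fertiliser: 5.6 × (341/413) = 5.6 × 0.825666 = 4.6237
timber: 16.9 × (701/550) = 16.9 × 1.274545 = 21.5398
cement: 21.4 × (8/7) = 21.4 × 1.142857 = 24.4571
plastic resin: 26.2 × (3/3) = 26.2 × 1.000000 = 26.2000
paper pulp: 6.6 × (1199/961) = 6.6 × 1.247659 = 8.2345
Index = Σ wᵢ·(p₁ᵢ/p₀ᵢ) = 18.6400 + 4.6237 + 21.5398 + 24.4571 + 26.2000 + 8.2345 = 103.6952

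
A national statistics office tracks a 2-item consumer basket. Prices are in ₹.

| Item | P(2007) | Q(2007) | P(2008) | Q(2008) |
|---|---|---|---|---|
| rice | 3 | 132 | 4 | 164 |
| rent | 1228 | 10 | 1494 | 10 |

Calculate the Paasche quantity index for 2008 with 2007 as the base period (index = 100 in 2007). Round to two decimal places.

Paasche quantity index uses current-period prices as weights.
ΣP(2008)·Q(2008) = 4×164 + 1494×10 = 656 + 14940 = 15596
ΣP(2008)·Q(2007) = 4×132 + 1494×10 = 528 + 14940 = 15468
Index = 15596 / 15468 × 100 = 100.8275

100.83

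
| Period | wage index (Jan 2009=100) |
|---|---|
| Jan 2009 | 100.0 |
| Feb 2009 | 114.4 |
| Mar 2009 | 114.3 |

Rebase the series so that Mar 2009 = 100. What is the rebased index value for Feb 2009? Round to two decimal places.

Rebased(Feb 2009) = 114.4 / 114.3 × 100 = 100.0875

100.09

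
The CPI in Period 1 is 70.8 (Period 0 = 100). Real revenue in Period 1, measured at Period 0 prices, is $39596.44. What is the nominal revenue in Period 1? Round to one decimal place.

28034.3

Nominal = Real × (Index/100) = 39596.44 × (70.8/100)
        = 39596.44 × 0.708 = 28034.2795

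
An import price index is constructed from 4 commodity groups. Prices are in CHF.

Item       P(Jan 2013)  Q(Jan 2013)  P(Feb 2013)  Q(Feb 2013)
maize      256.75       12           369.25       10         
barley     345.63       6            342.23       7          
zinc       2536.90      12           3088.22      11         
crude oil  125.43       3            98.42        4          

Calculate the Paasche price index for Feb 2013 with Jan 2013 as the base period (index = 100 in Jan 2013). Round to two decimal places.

121.13

Paasche price index uses current-period quantities as weights.
ΣP(Feb 2013)·Q(Feb 2013) = 369.25×10 + 342.23×7 + 3088.22×11 + 98.42×4 = 3692.5 + 2395.61 + 33970.42 + 393.68 = 40452.21
ΣP(Jan 2013)·Q(Feb 2013) = 256.75×10 + 345.63×7 + 2536.90×11 + 125.43×4 = 2567.5 + 2419.41 + 27905.9 + 501.72 = 33394.53
Index = 40452.21 / 33394.53 × 100 = 121.1342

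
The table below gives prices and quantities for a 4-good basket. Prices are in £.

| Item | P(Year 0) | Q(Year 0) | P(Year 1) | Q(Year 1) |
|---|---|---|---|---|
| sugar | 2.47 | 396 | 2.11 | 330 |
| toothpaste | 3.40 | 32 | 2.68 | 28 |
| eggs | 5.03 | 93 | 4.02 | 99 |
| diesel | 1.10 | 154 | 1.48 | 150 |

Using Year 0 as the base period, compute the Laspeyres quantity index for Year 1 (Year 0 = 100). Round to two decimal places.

91.25

Laspeyres quantity index uses base-period prices as weights.
ΣP(Year 0)·Q(Year 1) = 2.47×330 + 3.40×28 + 5.03×99 + 1.10×150 = 815.1 + 95.2 + 497.97 + 165 = 1573.27
ΣP(Year 0)·Q(Year 0) = 2.47×396 + 3.40×32 + 5.03×93 + 1.10×154 = 978.12 + 108.8 + 467.79 + 169.4 = 1724.11
Index = 1573.27 / 1724.11 × 100 = 91.2511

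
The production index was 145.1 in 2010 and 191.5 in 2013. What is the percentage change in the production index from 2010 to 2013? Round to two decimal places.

31.98%

Change = (191.5 − 145.1) / 145.1 × 100
       = 46.4 / 145.1 × 100 = 31.9779%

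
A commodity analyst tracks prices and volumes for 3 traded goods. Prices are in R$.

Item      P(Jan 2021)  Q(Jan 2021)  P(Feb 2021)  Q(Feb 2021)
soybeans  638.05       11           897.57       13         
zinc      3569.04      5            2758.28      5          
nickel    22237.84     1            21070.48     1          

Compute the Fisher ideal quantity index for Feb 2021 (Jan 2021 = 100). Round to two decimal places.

103.36

Laspeyres component (base-period weights):
ΣP(Jan 2021)Q(Feb 2021) = 638.05×13 + 3569.04×5 + 22237.84×1 = 8294.65 + 17845.2 + 22237.84 = 48377.69
ΣP(Jan 2021)Q(Jan 2021) = 638.05×11 + 3569.04×5 + 22237.84×1 = 7018.55 + 17845.2 + 22237.84 = 47101.59
L = 48377.69 / 47101.59 × 100 = 102.7093
Paasche component (current-period weights):
ΣP(Feb 2021)Q(Feb 2021) = 897.57×13 + 2758.28×5 + 21070.48×1 = 11668.41 + 13791.4 + 21070.48 = 46530.29
ΣP(Feb 2021)Q(Jan 2021) = 897.57×11 + 2758.28×5 + 21070.48×1 = 9873.27 + 13791.4 + 21070.48 = 44735.15
P = 46530.29 / 44735.15 × 100 = 104.0128
Fisher = √(L × P) = √(102.7093 × 104.0128) = 103.3590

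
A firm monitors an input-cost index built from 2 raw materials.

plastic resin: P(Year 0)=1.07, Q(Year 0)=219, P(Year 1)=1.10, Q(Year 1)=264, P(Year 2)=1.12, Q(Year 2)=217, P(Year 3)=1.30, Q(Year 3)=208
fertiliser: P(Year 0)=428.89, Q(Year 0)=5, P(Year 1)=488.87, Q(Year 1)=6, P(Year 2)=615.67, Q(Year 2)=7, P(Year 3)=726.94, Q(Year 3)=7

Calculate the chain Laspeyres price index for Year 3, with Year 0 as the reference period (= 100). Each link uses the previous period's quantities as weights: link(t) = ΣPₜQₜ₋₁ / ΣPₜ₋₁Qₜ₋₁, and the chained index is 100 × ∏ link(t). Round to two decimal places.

164.81

Link Year 0→Year 1:
ΣP(Year 1)Q(Year 0) = 1.10×219 + 488.87×5 = 240.9 + 2444.35 = 2685.25
ΣP(Year 0)Q(Year 0) = 1.07×219 + 428.89×5 = 234.33 + 2144.45 = 2378.78
link = 2685.25/2378.78 = 1.128835
Link Year 1→Year 2:
ΣP(Year 2)Q(Year 1) = 1.12×264 + 615.67×6 = 295.68 + 3694.02 = 3989.7
ΣP(Year 1)Q(Year 1) = 1.10×264 + 488.87×6 = 290.4 + 2933.22 = 3223.62
link = 3989.7/3223.62 = 1.237646
Link Year 2→Year 3:
ΣP(Year 3)Q(Year 2) = 1.30×217 + 726.94×7 = 282.1 + 5088.58 = 5370.68
ΣP(Year 2)Q(Year 2) = 1.12×217 + 615.67×7 = 243.04 + 4309.69 = 4552.73
link = 5370.68/4552.73 = 1.179661
Chained index = 100 × 1.128835 × 1.237646 × 1.179661 = 164.8103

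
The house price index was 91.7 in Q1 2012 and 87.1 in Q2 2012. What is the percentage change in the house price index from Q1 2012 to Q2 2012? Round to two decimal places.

Change = (87.1 − 91.7) / 91.7 × 100
       = -4.6 / 91.7 × 100 = -5.0164%

-5.02%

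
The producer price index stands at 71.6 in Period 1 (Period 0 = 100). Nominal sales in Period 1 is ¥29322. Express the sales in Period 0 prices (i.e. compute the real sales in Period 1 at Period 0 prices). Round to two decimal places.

Real = Nominal ÷ (Index/100) = 29322 ÷ (71.6/100)
     = 29322 ÷ 0.716 = 40952.5140

40952.51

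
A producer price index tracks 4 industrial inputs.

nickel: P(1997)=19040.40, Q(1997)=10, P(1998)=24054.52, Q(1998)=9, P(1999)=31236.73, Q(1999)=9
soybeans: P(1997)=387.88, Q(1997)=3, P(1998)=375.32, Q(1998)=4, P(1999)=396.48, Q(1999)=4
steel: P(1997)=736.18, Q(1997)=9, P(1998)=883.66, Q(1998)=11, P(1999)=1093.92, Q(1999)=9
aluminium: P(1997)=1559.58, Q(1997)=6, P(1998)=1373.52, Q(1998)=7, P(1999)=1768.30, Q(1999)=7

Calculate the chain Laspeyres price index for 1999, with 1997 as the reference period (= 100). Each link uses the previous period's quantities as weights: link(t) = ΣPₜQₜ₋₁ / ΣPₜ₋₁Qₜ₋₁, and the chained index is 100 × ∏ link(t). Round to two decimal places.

Link 1997→1998:
ΣP(1998)Q(1997) = 24054.52×10 + 375.32×3 + 883.66×9 + 1373.52×6 = 240545.2 + 1125.96 + 7952.94 + 8241.12 = 257865.22
ΣP(1997)Q(1997) = 19040.40×10 + 387.88×3 + 736.18×9 + 1559.58×6 = 190404 + 1163.64 + 6625.62 + 9357.48 = 207550.74
link = 257865.22/207550.74 = 1.242420
Link 1998→1999:
ΣP(1999)Q(1998) = 31236.73×9 + 396.48×4 + 1093.92×11 + 1768.30×7 = 281130.57 + 1585.92 + 12033.12 + 12378.1 = 307127.71
ΣP(1998)Q(1998) = 24054.52×9 + 375.32×4 + 883.66×11 + 1373.52×7 = 216490.68 + 1501.28 + 9720.26 + 9614.64 = 237326.86
link = 307127.71/237326.86 = 1.294113
Chained index = 100 × 1.242420 × 1.294113 = 160.7832

160.78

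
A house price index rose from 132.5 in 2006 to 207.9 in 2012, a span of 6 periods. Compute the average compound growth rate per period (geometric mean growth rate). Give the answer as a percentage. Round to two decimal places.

Growth factor = (207.9/132.5)^(1/6) = (1.569057)^(1/6) = 1.077969
Growth rate = 1.077969 − 1 = 0.077969 = 7.7969%

7.80%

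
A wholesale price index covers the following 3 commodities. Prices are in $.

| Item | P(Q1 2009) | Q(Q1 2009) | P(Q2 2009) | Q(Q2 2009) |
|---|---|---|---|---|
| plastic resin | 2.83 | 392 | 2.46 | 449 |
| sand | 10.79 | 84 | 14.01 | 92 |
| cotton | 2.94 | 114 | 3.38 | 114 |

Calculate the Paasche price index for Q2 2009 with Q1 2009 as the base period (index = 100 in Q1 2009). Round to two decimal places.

Paasche price index uses current-period quantities as weights.
ΣP(Q2 2009)·Q(Q2 2009) = 2.46×449 + 14.01×92 + 3.38×114 = 1104.54 + 1288.92 + 385.32 = 2778.78
ΣP(Q1 2009)·Q(Q2 2009) = 2.83×449 + 10.79×92 + 2.94×114 = 1270.67 + 992.68 + 335.16 = 2598.51
Index = 2778.78 / 2598.51 × 100 = 106.9374

106.94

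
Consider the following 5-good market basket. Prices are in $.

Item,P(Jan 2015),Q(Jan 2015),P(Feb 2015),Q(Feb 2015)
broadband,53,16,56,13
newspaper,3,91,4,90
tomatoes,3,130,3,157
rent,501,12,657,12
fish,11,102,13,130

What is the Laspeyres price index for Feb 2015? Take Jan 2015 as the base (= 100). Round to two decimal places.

125.62

Laspeyres price index uses base-period quantities as weights.
ΣP(Feb 2015)·Q(Jan 2015) = 56×16 + 4×91 + 3×130 + 657×12 + 13×102 = 896 + 364 + 390 + 7884 + 1326 = 10860
ΣP(Jan 2015)·Q(Jan 2015) = 53×16 + 3×91 + 3×130 + 501×12 + 11×102 = 848 + 273 + 390 + 6012 + 1122 = 8645
Index = 10860 / 8645 × 100 = 125.6217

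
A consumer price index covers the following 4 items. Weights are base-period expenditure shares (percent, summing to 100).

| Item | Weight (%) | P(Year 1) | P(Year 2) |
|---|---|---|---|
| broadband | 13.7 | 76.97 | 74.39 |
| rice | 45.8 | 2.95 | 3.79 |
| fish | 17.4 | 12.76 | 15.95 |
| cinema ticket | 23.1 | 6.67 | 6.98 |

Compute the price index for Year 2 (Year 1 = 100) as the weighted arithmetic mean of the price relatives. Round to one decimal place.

118.0

broadband: 13.7 × (74.39/76.97) = 13.7 × 0.966480 = 13.2408
rice: 45.8 × (3.79/2.95) = 45.8 × 1.284746 = 58.8414
fish: 17.4 × (15.95/12.76) = 17.4 × 1.250000 = 21.7500
cinema ticket: 23.1 × (6.98/6.67) = 23.1 × 1.046477 = 24.1736
Index = Σ wᵢ·(p₁ᵢ/p₀ᵢ) = 13.2408 + 58.8414 + 21.7500 + 24.1736 = 118.0058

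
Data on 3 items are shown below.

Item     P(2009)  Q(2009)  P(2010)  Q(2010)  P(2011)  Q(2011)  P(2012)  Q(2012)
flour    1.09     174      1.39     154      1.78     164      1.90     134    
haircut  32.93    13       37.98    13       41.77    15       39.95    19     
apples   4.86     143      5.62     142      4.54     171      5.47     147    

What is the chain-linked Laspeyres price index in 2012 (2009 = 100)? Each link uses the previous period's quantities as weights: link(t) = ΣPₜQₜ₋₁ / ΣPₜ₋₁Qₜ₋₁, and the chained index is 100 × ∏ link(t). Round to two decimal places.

124.00

Link 2009→2010:
ΣP(2010)Q(2009) = 1.39×174 + 37.98×13 + 5.62×143 = 241.86 + 493.74 + 803.66 = 1539.26
ΣP(2009)Q(2009) = 1.09×174 + 32.93×13 + 4.86×143 = 189.66 + 428.09 + 694.98 = 1312.73
link = 1539.26/1312.73 = 1.172564
Link 2010→2011:
ΣP(2011)Q(2010) = 1.78×154 + 41.77×13 + 4.54×142 = 274.12 + 543.01 + 644.68 = 1461.81
ΣP(2010)Q(2010) = 1.39×154 + 37.98×13 + 5.62×142 = 214.06 + 493.74 + 798.04 = 1505.84
link = 1461.81/1505.84 = 0.970761
Link 2011→2012:
ΣP(2012)Q(2011) = 1.90×164 + 39.95×15 + 5.47×171 = 311.6 + 599.25 + 935.37 = 1846.22
ΣP(2011)Q(2011) = 1.78×164 + 41.77×15 + 4.54×171 = 291.92 + 626.55 + 776.34 = 1694.81
link = 1846.22/1694.81 = 1.089337
Chained index = 100 × 1.172564 × 0.970761 × 1.089337 = 123.9970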